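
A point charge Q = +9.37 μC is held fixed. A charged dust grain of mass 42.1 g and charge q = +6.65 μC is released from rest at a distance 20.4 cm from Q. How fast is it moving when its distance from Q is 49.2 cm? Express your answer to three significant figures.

Only the electrostatic force acts, so mechanical energy is conserved: ½mv² = U₁ − U₂ = kQq(1/r₁ − 1/r₂).
U₁ − U₂ = (8.99×10⁹ N·m²/C²)(9.37×10⁻⁶ C)(6.65×10⁻⁶ C)(1/0.204 − 1/0.492) = 1.61 J.
v = √(2·1.61/0.0421) = 8.74 m/s.

8.74 m/s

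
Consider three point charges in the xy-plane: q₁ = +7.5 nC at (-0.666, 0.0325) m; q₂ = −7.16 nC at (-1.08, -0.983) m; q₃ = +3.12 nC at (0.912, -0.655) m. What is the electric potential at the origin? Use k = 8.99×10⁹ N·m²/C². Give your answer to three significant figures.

82.0 V

The total potential is the scalar sum of each charge's contribution, V = Σ kqᵢ/rᵢ.
Distances from the field point to each charge: r₁ = 0.667 m, r₂ = 1.46 m, r₃ = 1.12 m.
V = k[(7.50×10⁻⁹)/(0.667) + (-7.16×10⁻⁹)/(1.46) + (3.12×10⁻⁹)/(1.12)] = 82.0 V.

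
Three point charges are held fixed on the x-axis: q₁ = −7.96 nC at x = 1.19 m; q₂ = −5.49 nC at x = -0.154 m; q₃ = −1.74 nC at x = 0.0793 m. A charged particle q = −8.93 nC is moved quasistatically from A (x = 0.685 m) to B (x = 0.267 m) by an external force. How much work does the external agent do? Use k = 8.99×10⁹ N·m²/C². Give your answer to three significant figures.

For quasistatic motion the external work equals the change in potential energy: W_ext = qΔV = q(V_B − V_A).
At A: distances to the source charges are 0.505 m, 0.839 m, 0.606 m; V_A = Σ kqᵢ/rᵢ = -226 V.
At B: distances to the source charges are 0.923 m, 0.421 m, 0.188 m; V_B = Σ kqᵢ/rᵢ = -278 V.
ΔV = V_B − V_A = -51.7 V.
W_ext = qΔV = (-8.93×10⁻⁹ C)(-51.7 V) = 4.62×10⁻⁷ J.

4.62×10⁻⁷ J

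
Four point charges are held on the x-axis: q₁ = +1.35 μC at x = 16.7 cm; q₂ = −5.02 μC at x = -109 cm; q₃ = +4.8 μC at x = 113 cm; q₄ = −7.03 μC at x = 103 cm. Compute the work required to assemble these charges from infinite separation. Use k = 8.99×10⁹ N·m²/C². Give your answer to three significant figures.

The work to assemble the configuration equals its total potential energy, U = Σ kqᵢqⱼ/rᵢⱼ over all pairs.
Pair separations: r₁₂ = 1.26 m, r₁₃ = 0.963 m, r₁₄ = 0.863 m, r₂₃ = 2.22 m, r₂₄ = 2.12 m, r₃₄ = 0.100 m.
Summing all 6 pair terms gives U = -3.07 J.

-3.07 J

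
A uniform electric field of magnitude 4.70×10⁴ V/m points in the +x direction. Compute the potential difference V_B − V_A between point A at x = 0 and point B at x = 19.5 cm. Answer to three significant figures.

-9160 V

In a uniform field, potential decreases in the direction of E: V_B − V_A = −E·Δx.
V_B − V_A = −(4.70×10⁴ V/m)(0.195 m) = -9160 V.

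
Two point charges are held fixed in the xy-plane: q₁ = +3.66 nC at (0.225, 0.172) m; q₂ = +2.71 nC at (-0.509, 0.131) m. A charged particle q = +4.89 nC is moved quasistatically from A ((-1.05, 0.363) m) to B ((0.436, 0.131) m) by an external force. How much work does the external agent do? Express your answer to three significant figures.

For quasistatic motion the external work equals the change in potential energy: W_ext = qΔV = q(V_B − V_A).
At A: distances to the source charges are 1.29 m, 0.589 m; V_A = Σ kqᵢ/rᵢ = 66.9 V.
At B: distances to the source charges are 0.215 m, 0.945 m; V_B = Σ kqᵢ/rᵢ = 179 V.
ΔV = V_B − V_A = 112 V.
W_ext = qΔV = (4.89×10⁻⁹ C)(112 V) = 5.47×10⁻⁷ J.

5.47×10⁻⁷ J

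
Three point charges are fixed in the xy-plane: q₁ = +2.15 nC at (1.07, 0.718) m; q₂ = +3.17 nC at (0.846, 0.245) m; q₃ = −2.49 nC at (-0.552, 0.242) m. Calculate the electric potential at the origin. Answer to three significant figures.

Electric potential is a scalar, so the contributions from each charge add algebraically: V = Σ kqᵢ/rᵢ.
Distances from the field point to each charge: r₁ = 1.29 m, r₂ = 0.881 m, r₃ = 0.603 m.
V = k[(2.15×10⁻⁹)/(1.29) + (3.17×10⁻⁹)/(0.881) + (-2.49×10⁻⁹)/(0.603)] = 10.2 V.

10.2 V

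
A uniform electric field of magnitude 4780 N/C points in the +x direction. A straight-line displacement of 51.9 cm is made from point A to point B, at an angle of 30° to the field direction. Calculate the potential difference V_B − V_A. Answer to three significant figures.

Only the component of displacement along E changes the potential: ΔV = −E·d·cosθ.
ΔV = −(4780 V/m)(0.519 m)cos30° = -2150 V.

-2150 V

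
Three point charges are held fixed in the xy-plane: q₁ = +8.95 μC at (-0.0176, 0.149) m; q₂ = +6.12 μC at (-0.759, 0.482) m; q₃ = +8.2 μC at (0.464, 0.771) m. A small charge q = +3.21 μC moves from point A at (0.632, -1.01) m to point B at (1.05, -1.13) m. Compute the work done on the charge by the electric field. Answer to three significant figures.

The work done by the electric force is W_field = −ΔU = −q(V_B − V_A) = q(V_A − V_B).
At A: distances to the source charges are 1.33 m, 2.04 m, 1.79 m; V_A = Σ kqᵢ/rᵢ = 1.29×10⁵ V.
At B: distances to the source charges are 1.67 m, 2.42 m, 1.99 m; V_B = Σ kqᵢ/rᵢ = 1.08×10⁵ V.
ΔV = V_B − V_A = -2.07×10⁴ V.
W_field = −qΔV = −(3.21×10⁻⁶ C)(-2.07×10⁴ V) = 0.0664 J.

0.0664 J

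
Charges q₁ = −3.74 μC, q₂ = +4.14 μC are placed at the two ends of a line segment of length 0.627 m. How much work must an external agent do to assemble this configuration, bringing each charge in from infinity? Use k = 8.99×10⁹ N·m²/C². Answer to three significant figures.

The assembly work is the sum of pairwise potential energies, U = Σ_{i<j} kqᵢqⱼ/rᵢⱼ.
The separation is r = 0.627 m.
U = (-0.222) = -0.222 J.

-0.222 J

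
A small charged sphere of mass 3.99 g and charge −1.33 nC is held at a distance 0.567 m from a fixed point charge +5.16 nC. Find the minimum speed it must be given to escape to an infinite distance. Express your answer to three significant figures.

7.39×10⁻³ m/s

To just escape, total mechanical energy must reach zero at infinity: ½mv²_min + U = 0, so ½mv²_min = −U = |kQq|/r.
|U| = |kQq|/r = (8.99×10⁹ N·m²/C²)(5.16×10⁻⁹)(1.33×10⁻⁹)/(0.567) = 1.09×10⁻⁷ J.
v_min = √(2|U|/m) = √(2·1.09×10⁻⁷/3.99×10⁻³) = 7.39×10⁻³ m/s.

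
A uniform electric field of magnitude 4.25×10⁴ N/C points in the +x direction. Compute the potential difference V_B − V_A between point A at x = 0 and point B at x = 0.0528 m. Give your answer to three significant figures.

-2240 V

In a uniform field, potential decreases in the direction of E: V_B − V_A = −E·Δx.
V_B − V_A = −(4.25×10⁴ V/m)(0.0528 m) = -2240 V.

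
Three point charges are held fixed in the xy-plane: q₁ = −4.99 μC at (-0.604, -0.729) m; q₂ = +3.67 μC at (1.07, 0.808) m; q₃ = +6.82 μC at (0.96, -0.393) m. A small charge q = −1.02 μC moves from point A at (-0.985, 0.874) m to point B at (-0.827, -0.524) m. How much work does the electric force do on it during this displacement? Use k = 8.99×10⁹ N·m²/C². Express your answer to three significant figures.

The work done by the electric force is W_field = −ΔU = −q(V_B − V_A) = q(V_A − V_B).
At A: distances to the source charges are 1.65 m, 2.06 m, 2.32 m; V_A = Σ kqᵢ/rᵢ = 1.52×10⁴ V.
At B: distances to the source charges are 0.303 m, 2.32 m, 1.79 m; V_B = Σ kqᵢ/rᵢ = -9.96×10⁴ V.
ΔV = V_B − V_A = -1.15×10⁵ V.
W_field = −qΔV = −(-1.02×10⁻⁶ C)(-1.15×10⁵ V) = -0.117 J.

-0.117 J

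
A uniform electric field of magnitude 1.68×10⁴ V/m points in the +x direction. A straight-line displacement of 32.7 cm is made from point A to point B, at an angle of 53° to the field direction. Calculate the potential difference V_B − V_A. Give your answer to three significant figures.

Only the component of displacement along E changes the potential: ΔV = −E·d·cosθ.
ΔV = −(1.68×10⁴ V/m)(0.327 m)cos53° = -3310 V.

-3310 V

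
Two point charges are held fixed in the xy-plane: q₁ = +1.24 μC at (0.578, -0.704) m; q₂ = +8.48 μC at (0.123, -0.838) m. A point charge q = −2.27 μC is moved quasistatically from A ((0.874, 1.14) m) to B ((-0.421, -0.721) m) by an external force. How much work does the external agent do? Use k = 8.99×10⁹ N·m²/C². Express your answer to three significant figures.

-0.241 J

For quasistatic motion the external work equals the change in potential energy: W_ext = qΔV = q(V_B − V_A).
At A: distances to the source charges are 1.87 m, 2.12 m; V_A = Σ kqᵢ/rᵢ = 4.20×10⁴ V.
At B: distances to the source charges are 0.999 m, 0.556 m; V_B = Σ kqᵢ/rᵢ = 1.48×10⁵ V.
ΔV = V_B − V_A = 1.06×10⁵ V.
W_ext = qΔV = (-2.27×10⁻⁶ C)(1.06×10⁵ V) = -0.241 J.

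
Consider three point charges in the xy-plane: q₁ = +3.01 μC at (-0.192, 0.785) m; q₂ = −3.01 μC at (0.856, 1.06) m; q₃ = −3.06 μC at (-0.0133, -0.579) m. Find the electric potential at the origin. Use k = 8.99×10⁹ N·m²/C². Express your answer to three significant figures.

-3.39×10⁴ V

Electric potential is a scalar, so the contributions from each charge add algebraically: V = Σ kqᵢ/rᵢ.
Distances from the field point to each charge: r₁ = 0.808 m, r₂ = 1.36 m, r₃ = 0.579 m.
V = k[(3.01×10⁻⁶)/(0.808) + (-3.01×10⁻⁶)/(1.36) + (-3.06×10⁻⁶)/(0.579)] = -3.39×10⁴ V.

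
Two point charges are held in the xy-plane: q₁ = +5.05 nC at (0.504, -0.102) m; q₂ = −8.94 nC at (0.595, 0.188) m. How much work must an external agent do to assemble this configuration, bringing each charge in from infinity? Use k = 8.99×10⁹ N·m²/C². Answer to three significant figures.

The assembly work is the sum of pairwise potential energies, U = Σ_{i<j} kqᵢqⱼ/rᵢⱼ.
Pair separations: r₁₂ = 0.304 m.
U = (-1.34×10⁻⁶) = -1.34×10⁻⁶ J.

-1.34×10⁻⁶ J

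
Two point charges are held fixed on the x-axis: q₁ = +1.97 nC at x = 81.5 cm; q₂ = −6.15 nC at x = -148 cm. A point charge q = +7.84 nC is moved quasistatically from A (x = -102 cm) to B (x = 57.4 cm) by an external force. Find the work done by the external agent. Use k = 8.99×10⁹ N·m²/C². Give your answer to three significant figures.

For quasistatic motion the external work equals the change in potential energy: W_ext = qΔV = q(V_B − V_A).
At A: distances to the source charges are 1.83 m, 0.460 m; V_A = Σ kqᵢ/rᵢ = -111 V.
At B: distances to the source charges are 0.241 m, 2.05 m; V_B = Σ kqᵢ/rᵢ = 46.6 V.
ΔV = V_B − V_A = 157 V.
W_ext = qΔV = (7.84×10⁻⁹ C)(157 V) = 1.23×10⁻⁶ J.

1.23×10⁻⁶ J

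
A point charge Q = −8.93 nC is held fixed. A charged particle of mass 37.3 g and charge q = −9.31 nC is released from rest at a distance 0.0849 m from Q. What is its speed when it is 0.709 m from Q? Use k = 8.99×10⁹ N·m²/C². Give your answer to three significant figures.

Only the electrostatic force acts, so mechanical energy is conserved: ½mv² = U₁ − U₂ = kQq(1/r₁ − 1/r₂).
U₁ − U₂ = (8.99×10⁹ N·m²/C²)(-8.93×10⁻⁹ C)(-9.31×10⁻⁹ C)(1/0.0849 − 1/0.709) = 7.75×10⁻⁶ J.
v = √(2·7.75×10⁻⁶/0.0373) = 0.0204 m/s.

0.0204 m/s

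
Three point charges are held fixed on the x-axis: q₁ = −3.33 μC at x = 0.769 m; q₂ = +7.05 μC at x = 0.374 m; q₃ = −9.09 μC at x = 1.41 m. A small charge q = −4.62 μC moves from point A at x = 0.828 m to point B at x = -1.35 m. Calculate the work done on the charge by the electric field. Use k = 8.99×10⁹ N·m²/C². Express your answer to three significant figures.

2.32 J

The work done by the electric force is W_field = −ΔU = −q(V_B − V_A) = q(V_A − V_B).
At A: distances to the source charges are 0.0590 m, 0.454 m, 0.582 m; V_A = Σ kqᵢ/rᵢ = -5.08×10⁵ V.
At B: distances to the source charges are 2.12 m, 1.72 m, 2.76 m; V_B = Σ kqᵢ/rᵢ = -6970 V.
ΔV = V_B − V_A = 5.01×10⁵ V.
W_field = −qΔV = −(-4.62×10⁻⁶ C)(5.01×10⁵ V) = 2.32 J.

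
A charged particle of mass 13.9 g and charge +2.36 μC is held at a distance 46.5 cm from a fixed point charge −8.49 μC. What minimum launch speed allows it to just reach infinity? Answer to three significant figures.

7.47 m/s

To just escape, total mechanical energy must reach zero at infinity: ½mv²_min + U = 0, so ½mv²_min = −U = |kQq|/r.
|U| = |kQq|/r = (8.99×10⁹ N·m²/C²)(8.49×10⁻⁶)(2.36×10⁻⁶)/(0.465) = 0.387 J.
v_min = √(2|U|/m) = √(2·0.387/0.0139) = 7.47 m/s.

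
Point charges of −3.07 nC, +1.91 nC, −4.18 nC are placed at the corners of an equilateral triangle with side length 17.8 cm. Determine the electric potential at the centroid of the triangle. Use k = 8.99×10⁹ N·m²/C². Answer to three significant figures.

Electric potential is a scalar, so the contributions from each charge add algebraically: V = Σ kqᵢ/rᵢ.
The distance from each vertex to the centroid is a/√3 = 0.103 m.
V = k[(-3.07×10⁻⁹)/(0.103) + (1.91×10⁻⁹)/(0.103) + (-4.18×10⁻⁹)/(0.103)] = -467 V.

-467 V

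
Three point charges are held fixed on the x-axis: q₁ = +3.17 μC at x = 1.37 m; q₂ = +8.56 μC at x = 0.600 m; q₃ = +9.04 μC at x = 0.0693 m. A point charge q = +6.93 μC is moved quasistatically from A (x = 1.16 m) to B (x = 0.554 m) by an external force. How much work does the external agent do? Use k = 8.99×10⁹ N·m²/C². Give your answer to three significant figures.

10.6 J

For quasistatic motion the external work equals the change in potential energy: W_ext = qΔV = q(V_B − V_A).
At A: distances to the source charges are 0.210 m, 0.560 m, 1.09 m; V_A = Σ kqᵢ/rᵢ = 3.48×10⁵ V.
At B: distances to the source charges are 0.816 m, 0.0460 m, 0.485 m; V_B = Σ kqᵢ/rᵢ = 1.88×10⁶ V.
ΔV = V_B − V_A = 1.53×10⁶ V.
W_ext = qΔV = (6.93×10⁻⁶ C)(1.53×10⁶ V) = 10.6 J.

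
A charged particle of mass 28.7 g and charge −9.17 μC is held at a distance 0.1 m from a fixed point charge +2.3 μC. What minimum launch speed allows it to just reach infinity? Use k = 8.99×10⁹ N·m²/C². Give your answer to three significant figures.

To just escape, total mechanical energy must reach zero at infinity: ½mv²_min + U = 0, so ½mv²_min = −U = |kQq|/r.
|U| = |kQq|/r = (8.99×10⁹ N·m²/C²)(2.30×10⁻⁶)(9.17×10⁻⁶)/(0.100) = 1.90 J.
v_min = √(2|U|/m) = √(2·1.90/0.0287) = 11.5 m/s.

11.5 m/s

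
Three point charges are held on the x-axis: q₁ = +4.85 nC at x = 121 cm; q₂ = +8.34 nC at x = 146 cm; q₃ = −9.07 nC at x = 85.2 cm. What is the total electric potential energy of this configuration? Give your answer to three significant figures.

The assembly work is the sum of pairwise potential energies, U = Σ_{i<j} kqᵢqⱼ/rᵢⱼ.
Pair separations: r₁₂ = 0.250 m, r₁₃ = 0.358 m, r₂₃ = 0.608 m.
U = (1.45×10⁻⁶) + (-1.10×10⁻⁶) + (-1.12×10⁻⁶) = -7.69×10⁻⁷ J.

-7.69×10⁻⁷ J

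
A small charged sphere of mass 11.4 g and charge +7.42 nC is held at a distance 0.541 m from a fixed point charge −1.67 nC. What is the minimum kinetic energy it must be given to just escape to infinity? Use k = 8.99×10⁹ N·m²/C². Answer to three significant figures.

2.06×10⁻⁷ J

To just escape, total mechanical energy must reach zero at infinity: ½mv²_min + U = 0, so ½mv²_min = −U = |kQq|/r.
|U| = |kQq|/r = (8.99×10⁹ N·m²/C²)(1.67×10⁻⁹)(7.42×10⁻⁹)/(0.541) = 2.06×10⁻⁷ J.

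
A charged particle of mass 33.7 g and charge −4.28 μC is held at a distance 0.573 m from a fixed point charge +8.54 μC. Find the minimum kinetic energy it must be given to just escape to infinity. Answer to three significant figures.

To just escape, total mechanical energy must reach zero at infinity: ½mv²_min + U = 0, so ½mv²_min = −U = |kQq|/r.
|U| = |kQq|/r = (8.99×10⁹ N·m²/C²)(8.54×10⁻⁶)(4.28×10⁻⁶)/(0.573) = 0.573 J.

0.573 J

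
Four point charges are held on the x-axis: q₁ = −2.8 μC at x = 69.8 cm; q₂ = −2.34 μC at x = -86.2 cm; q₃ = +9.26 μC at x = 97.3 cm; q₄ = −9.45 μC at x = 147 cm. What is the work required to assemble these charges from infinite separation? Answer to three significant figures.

The work to assemble the configuration equals its total potential energy, U = Σ kqᵢqⱼ/rᵢⱼ over all pairs.
Pair separations: r₁₂ = 1.56 m, r₁₃ = 0.275 m, r₁₄ = 0.772 m, r₂₃ = 1.83 m, r₂₄ = 2.33 m, r₃₄ = 0.497 m.
Summing all 6 pair terms gives U = -2.11 J.

-2.11 J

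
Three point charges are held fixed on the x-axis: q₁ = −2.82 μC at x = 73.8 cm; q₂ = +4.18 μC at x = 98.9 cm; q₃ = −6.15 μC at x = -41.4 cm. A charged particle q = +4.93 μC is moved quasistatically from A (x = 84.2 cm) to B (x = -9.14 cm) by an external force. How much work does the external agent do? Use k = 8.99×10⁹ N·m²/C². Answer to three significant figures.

-0.666 J

For quasistatic motion the external work equals the change in potential energy: W_ext = qΔV = q(V_B − V_A).
At A: distances to the source charges are 0.104 m, 0.147 m, 1.26 m; V_A = Σ kqᵢ/rᵢ = -3.22×10⁴ V.
At B: distances to the source charges are 0.829 m, 1.08 m, 0.323 m; V_B = Σ kqᵢ/rᵢ = -1.67×10⁵ V.
ΔV = V_B − V_A = -1.35×10⁵ V.
W_ext = qΔV = (4.93×10⁻⁶ C)(-1.35×10⁵ V) = -0.666 J.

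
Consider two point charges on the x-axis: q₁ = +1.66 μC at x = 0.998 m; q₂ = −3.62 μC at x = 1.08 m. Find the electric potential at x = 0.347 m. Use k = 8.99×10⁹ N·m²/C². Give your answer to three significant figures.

Electric potential is a scalar, so the contributions from each charge add algebraically: V = Σ kqᵢ/rᵢ.
Distances from the field point to each charge: r₁ = 0.651 m, r₂ = 0.733 m.
V = k[(1.66×10⁻⁶)/(0.651) + (-3.62×10⁻⁶)/(0.733)] = -2.15×10⁴ V.

-2.15×10⁴ V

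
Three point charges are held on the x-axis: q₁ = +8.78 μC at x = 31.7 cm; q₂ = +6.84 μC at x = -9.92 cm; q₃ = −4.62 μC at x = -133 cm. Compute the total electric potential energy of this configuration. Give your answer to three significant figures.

0.845 J

The assembly work is the sum of pairwise potential energies, U = Σ_{i<j} kqᵢqⱼ/rᵢⱼ.
Pair separations: r₁₂ = 0.416 m, r₁₃ = 1.65 m, r₂₃ = 1.23 m.
U = (1.30) + (-0.221) + (-0.231) = 0.845 J.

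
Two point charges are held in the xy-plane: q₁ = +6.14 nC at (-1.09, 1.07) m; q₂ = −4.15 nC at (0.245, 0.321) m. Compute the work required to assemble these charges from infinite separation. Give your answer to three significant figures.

-1.50×10⁻⁷ J

The work to assemble the configuration equals its total potential energy, U = Σ kqᵢqⱼ/rᵢⱼ over all pairs.
Pair separations: r₁₂ = 1.53 m.
U = (-1.50×10⁻⁷) = -1.50×10⁻⁷ J.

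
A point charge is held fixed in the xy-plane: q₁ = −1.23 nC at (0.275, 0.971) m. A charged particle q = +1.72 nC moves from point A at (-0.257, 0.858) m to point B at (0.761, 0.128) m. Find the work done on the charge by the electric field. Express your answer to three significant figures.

-1.54×10⁻⁸ J

The work done by the electric force is W_field = −ΔU = −q(V_B − V_A) = q(V_A − V_B).
At A: distance to the source charge is 0.544 m; V_A = kq₁/r = -20.3 V.
At B: distance to the source charge is 0.973 m; V_B = kq₁/r = -11.4 V.
ΔV = V_B − V_A = 8.97 V.
W_field = −qΔV = −(1.72×10⁻⁹ C)(8.97 V) = -1.54×10⁻⁸ J.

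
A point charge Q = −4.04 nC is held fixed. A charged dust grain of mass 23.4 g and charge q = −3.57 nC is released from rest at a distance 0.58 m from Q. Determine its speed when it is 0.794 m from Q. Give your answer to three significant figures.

2.27×10⁻³ m/s

Only the electrostatic force acts, so mechanical energy is conserved: ½mv² = U₁ − U₂ = kQq(1/r₁ − 1/r₂).
U₁ − U₂ = (8.99×10⁹ N·m²/C²)(-4.04×10⁻⁹ C)(-3.57×10⁻⁹ C)(1/0.580 − 1/0.794) = 6.03×10⁻⁸ J.
v = √(2·6.03×10⁻⁸/0.0234) = 2.27×10⁻³ m/s.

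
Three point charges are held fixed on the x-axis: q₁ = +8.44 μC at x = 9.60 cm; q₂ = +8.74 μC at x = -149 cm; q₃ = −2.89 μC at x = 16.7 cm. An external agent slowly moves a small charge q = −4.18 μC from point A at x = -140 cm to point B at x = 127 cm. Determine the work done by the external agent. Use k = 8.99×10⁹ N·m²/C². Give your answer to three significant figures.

For quasistatic motion the external work equals the change in potential energy: W_ext = qΔV = q(V_B − V_A).
At A: distances to the source charges are 1.50 m, 0.0900 m, 1.57 m; V_A = Σ kqᵢ/rᵢ = 9.07×10⁵ V.
At B: distances to the source charges are 1.17 m, 2.76 m, 1.10 m; V_B = Σ kqᵢ/rᵢ = 6.95×10⁴ V.
ΔV = V_B − V_A = -8.38×10⁵ V.
W_ext = qΔV = (-4.18×10⁻⁶ C)(-8.38×10⁵ V) = 3.50 J.

3.50 J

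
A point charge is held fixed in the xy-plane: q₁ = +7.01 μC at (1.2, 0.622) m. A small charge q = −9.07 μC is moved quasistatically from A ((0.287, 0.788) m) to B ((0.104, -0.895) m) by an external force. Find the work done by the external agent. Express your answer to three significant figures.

For quasistatic motion the external work equals the change in potential energy: W_ext = qΔV = q(V_B − V_A).
At A: distance to the source charge is 0.928 m; V_A = kq₁/r = 6.79×10⁴ V.
At B: distance to the source charge is 1.87 m; V_B = kq₁/r = 3.37×10⁴ V.
ΔV = V_B − V_A = -3.42×10⁴ V.
W_ext = qΔV = (-9.07×10⁻⁶ C)(-3.42×10⁴ V) = 0.311 J.

0.311 J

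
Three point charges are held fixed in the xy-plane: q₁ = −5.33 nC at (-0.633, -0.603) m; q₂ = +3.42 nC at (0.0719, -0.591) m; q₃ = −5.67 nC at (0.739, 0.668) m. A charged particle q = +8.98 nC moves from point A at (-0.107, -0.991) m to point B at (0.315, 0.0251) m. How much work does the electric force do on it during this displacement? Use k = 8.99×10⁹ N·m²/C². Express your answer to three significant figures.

2.82×10⁻⁷ J

The work done by the electric force is W_field = −ΔU = −q(V_B − V_A) = q(V_A − V_B).
At A: distances to the source charges are 0.654 m, 0.438 m, 1.86 m; V_A = Σ kqᵢ/rᵢ = -30.5 V.
At B: distances to the source charges are 1.14 m, 0.662 m, 0.770 m; V_B = Σ kqᵢ/rᵢ = -61.9 V.
ΔV = V_B − V_A = -31.4 V.
W_field = −qΔV = −(8.98×10⁻⁹ C)(-31.4 V) = 2.82×10⁻⁷ J.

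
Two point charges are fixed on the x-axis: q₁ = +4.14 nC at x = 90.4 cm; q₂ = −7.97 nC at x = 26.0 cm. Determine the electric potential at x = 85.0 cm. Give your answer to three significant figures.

568 V

The total potential is the scalar sum of each charge's contribution, V = Σ kqᵢ/rᵢ.
Distances from the field point to each charge: r₁ = 0.0540 m, r₂ = 0.590 m.
V = k[(4.14×10⁻⁹)/(0.0540) + (-7.97×10⁻⁹)/(0.590)] = 568 V.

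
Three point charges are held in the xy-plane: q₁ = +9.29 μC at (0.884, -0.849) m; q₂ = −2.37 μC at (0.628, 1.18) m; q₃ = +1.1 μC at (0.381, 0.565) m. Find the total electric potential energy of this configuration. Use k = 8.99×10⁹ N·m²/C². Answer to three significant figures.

-0.0709 J

The assembly work is the sum of pairwise potential energies, U = Σ_{i<j} kqᵢqⱼ/rᵢⱼ.
Pair separations: r₁₂ = 2.05 m, r₁₃ = 1.50 m, r₂₃ = 0.663 m.
U = (-0.0968) + (0.0612) + (-0.0354) = -0.0709 J.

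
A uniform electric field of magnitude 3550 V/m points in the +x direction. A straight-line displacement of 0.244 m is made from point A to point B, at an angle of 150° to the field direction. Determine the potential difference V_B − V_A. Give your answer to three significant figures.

750 V

Only the component of displacement along E changes the potential: ΔV = −E·d·cosθ.
ΔV = −(3550 V/m)(0.244 m)cos150° = 750 V.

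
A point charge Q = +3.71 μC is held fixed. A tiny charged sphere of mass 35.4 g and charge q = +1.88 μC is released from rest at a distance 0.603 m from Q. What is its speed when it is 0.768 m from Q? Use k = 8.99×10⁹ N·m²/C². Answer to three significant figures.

Only the electrostatic force acts, so mechanical energy is conserved: ½mv² = U₁ − U₂ = kQq(1/r₁ − 1/r₂).
U₁ − U₂ = (8.99×10⁹ N·m²/C²)(3.71×10⁻⁶ C)(1.88×10⁻⁶ C)(1/0.603 − 1/0.768) = 0.0223 J.
v = √(2·0.0223/0.0354) = 1.12 m/s.

1.12 m/s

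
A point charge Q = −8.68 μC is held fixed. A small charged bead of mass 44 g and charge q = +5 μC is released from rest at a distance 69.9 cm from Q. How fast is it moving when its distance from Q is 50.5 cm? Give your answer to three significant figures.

3.12 m/s

Only the electrostatic force acts, so mechanical energy is conserved: ½mv² = U₁ − U₂ = kQq(1/r₁ − 1/r₂).
U₁ − U₂ = (8.99×10⁹ N·m²/C²)(-8.68×10⁻⁶ C)(5.00×10⁻⁶ C)(1/0.699 − 1/0.505) = 0.214 J.
v = √(2·0.214/0.0440) = 3.12 m/s.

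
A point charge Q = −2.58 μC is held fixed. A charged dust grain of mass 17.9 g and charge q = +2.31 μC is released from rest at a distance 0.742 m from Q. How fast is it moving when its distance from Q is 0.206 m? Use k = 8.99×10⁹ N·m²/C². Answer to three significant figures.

4.58 m/s

Only the electrostatic force acts, so mechanical energy is conserved: ½mv² = U₁ − U₂ = kQq(1/r₁ − 1/r₂).
U₁ − U₂ = (8.99×10⁹ N·m²/C²)(-2.58×10⁻⁶ C)(2.31×10⁻⁶ C)(1/0.742 − 1/0.206) = 0.188 J.
v = √(2·0.188/0.0179) = 4.58 m/s.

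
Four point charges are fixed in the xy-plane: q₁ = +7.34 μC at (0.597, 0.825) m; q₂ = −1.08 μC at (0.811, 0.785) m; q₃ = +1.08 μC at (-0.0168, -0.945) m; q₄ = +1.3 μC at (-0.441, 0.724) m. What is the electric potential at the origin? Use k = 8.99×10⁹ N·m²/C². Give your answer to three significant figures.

Electric potential is a scalar, so the contributions from each charge add algebraically: V = Σ kqᵢ/rᵢ.
Distances from the field point to each charge: r₁ = 1.02 m, r₂ = 1.13 m, r₃ = 0.945 m, r₄ = 0.848 m.
V = k[(7.34×10⁻⁶)/(1.02) + (-1.08×10⁻⁶)/(1.13) + (1.08×10⁻⁶)/(0.945) + (1.30×10⁻⁶)/(0.848)] = 8.03×10⁴ V.

8.03×10⁴ V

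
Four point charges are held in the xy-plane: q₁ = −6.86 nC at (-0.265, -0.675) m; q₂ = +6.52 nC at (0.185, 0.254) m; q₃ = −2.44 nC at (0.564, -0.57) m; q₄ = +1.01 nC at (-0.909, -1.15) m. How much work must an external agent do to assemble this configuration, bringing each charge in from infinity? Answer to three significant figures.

The work to assemble the configuration equals its total potential energy, U = Σ kqᵢqⱼ/rᵢⱼ over all pairs.
Pair separations: r₁₂ = 1.03 m, r₁₃ = 0.836 m, r₁₄ = 0.800 m, r₂₃ = 0.907 m, r₂₄ = 1.78 m, r₃₄ = 1.58 m.
Summing all 6 pair terms gives U = -4.26×10⁻⁷ J.

-4.26×10⁻⁷ J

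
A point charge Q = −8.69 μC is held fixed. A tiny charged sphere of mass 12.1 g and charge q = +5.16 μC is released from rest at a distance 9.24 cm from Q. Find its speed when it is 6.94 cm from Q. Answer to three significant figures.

15.5 m/s

Only the electrostatic force acts, so mechanical energy is conserved: ½mv² = U₁ − U₂ = kQq(1/r₁ − 1/r₂).
U₁ − U₂ = (8.99×10⁹ N·m²/C²)(-8.69×10⁻⁶ C)(5.16×10⁻⁶ C)(1/0.0924 − 1/0.0694) = 1.45 J.
v = √(2·1.45/0.0121) = 15.5 m/s.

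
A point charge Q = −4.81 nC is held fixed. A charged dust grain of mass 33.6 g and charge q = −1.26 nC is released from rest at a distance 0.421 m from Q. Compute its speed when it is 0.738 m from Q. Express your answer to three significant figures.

1.82×10⁻³ m/s

Only the electrostatic force acts, so mechanical energy is conserved: ½mv² = U₁ − U₂ = kQq(1/r₁ − 1/r₂).
U₁ − U₂ = (8.99×10⁹ N·m²/C²)(-4.81×10⁻⁹ C)(-1.26×10⁻⁹ C)(1/0.421 − 1/0.738) = 5.56×10⁻⁸ J.
v = √(2·5.56×10⁻⁸/0.0336) = 1.82×10⁻³ m/s.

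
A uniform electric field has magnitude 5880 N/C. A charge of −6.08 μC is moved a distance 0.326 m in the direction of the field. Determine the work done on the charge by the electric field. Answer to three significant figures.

-0.0117 J

The potential change for a displacement 0.326 m in the direction of the field is ΔV = −Ed = -1920 V.
W_field = −qΔV = -0.0117 J.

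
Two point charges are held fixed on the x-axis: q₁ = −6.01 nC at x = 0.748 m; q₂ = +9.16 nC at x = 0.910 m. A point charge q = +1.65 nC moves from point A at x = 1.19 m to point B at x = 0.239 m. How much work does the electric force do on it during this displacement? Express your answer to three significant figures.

2.56×10⁻⁷ J

The work done by the electric force is W_field = −ΔU = −q(V_B − V_A) = q(V_A − V_B).
At A: distances to the source charges are 0.442 m, 0.280 m; V_A = Σ kqᵢ/rᵢ = 172 V.
At B: distances to the source charges are 0.509 m, 0.671 m; V_B = Σ kqᵢ/rᵢ = 16.6 V.
ΔV = V_B − V_A = -155 V.
W_field = −qΔV = −(1.65×10⁻⁹ C)(-155 V) = 2.56×10⁻⁷ J.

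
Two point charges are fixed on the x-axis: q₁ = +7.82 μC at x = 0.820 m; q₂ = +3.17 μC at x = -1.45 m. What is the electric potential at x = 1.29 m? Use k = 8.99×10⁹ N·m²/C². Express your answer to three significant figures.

Electric potential is a scalar, so the contributions from each charge add algebraically: V = Σ kqᵢ/rᵢ.
Distances from the field point to each charge: r₁ = 0.470 m, r₂ = 2.74 m.
V = k[(7.82×10⁻⁶)/(0.470) + (3.17×10⁻⁶)/(2.74)] = 1.60×10⁵ V.

1.60×10⁵ V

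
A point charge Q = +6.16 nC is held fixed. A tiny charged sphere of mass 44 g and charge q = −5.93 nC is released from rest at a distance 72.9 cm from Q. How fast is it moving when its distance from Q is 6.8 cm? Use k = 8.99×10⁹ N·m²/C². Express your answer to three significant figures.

0.0141 m/s

Only the electrostatic force acts, so mechanical energy is conserved: ½mv² = U₁ − U₂ = kQq(1/r₁ − 1/r₂).
U₁ − U₂ = (8.99×10⁹ N·m²/C²)(6.16×10⁻⁹ C)(-5.93×10⁻⁹ C)(1/0.729 − 1/0.0680) = 4.38×10⁻⁶ J.
v = √(2·4.38×10⁻⁶/0.0440) = 0.0141 m/s.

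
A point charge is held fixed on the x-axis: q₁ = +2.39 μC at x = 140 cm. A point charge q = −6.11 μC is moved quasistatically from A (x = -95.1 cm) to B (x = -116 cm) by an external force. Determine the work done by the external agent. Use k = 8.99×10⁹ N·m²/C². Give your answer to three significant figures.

4.56×10⁻³ J

For quasistatic motion the external work equals the change in potential energy: W_ext = qΔV = q(V_B − V_A).
At A: distance to the source charge is 2.35 m; V_A = kq₁/r = 9140 V.
At B: distance to the source charge is 2.56 m; V_B = kq₁/r = 8390 V.
ΔV = V_B − V_A = -746 V.
W_ext = qΔV = (-6.11×10⁻⁶ C)(-746 V) = 4.56×10⁻³ J.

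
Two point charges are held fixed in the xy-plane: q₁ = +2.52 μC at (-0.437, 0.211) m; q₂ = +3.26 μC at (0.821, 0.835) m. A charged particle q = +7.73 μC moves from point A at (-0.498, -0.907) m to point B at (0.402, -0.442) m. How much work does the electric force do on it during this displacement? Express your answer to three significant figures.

-0.0732 J

The work done by the electric force is W_field = −ΔU = −q(V_B − V_A) = q(V_A − V_B).
At A: distances to the source charges are 1.12 m, 2.19 m; V_A = Σ kqᵢ/rᵢ = 3.36×10⁴ V.
At B: distances to the source charges are 1.06 m, 1.34 m; V_B = Σ kqᵢ/rᵢ = 4.31×10⁴ V.
ΔV = V_B − V_A = 9470 V.
W_field = −qΔV = −(7.73×10⁻⁶ C)(9470 V) = -0.0732 J.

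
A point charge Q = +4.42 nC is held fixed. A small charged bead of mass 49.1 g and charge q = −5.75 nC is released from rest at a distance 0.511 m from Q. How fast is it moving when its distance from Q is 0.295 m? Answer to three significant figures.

Only the electrostatic force acts, so mechanical energy is conserved: ½mv² = U₁ − U₂ = kQq(1/r₁ − 1/r₂).
U₁ − U₂ = (8.99×10⁹ N·m²/C²)(4.42×10⁻⁹ C)(-5.75×10⁻⁹ C)(1/0.511 − 1/0.295) = 3.27×10⁻⁷ J.
v = √(2·3.27×10⁻⁷/0.0491) = 3.65×10⁻³ m/s.

3.65×10⁻³ m/s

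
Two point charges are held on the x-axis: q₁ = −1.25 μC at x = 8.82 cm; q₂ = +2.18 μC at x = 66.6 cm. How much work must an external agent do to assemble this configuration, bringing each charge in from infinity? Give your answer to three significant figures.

The assembly work is the sum of pairwise potential energies, U = Σ_{i<j} kqᵢqⱼ/rᵢⱼ.
Pair separations: r₁₂ = 0.578 m.
U = (-0.0424) = -0.0424 J.

-0.0424 J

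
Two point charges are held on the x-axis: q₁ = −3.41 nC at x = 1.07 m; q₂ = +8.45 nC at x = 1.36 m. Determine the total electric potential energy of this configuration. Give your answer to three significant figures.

The work to assemble the configuration equals its total potential energy, U = Σ kqᵢqⱼ/rᵢⱼ over all pairs.
Pair separations: r₁₂ = 0.290 m.
U = (-8.93×10⁻⁷) = -8.93×10⁻⁷ J.

-8.93×10⁻⁷ J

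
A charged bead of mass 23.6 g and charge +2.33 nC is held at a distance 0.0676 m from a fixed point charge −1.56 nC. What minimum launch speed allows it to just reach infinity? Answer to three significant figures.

To just escape, total mechanical energy must reach zero at infinity: ½mv²_min + U = 0, so ½mv²_min = −U = |kQq|/r.
|U| = |kQq|/r = (8.99×10⁹ N·m²/C²)(1.56×10⁻⁹)(2.33×10⁻⁹)/(0.0676) = 4.83×10⁻⁷ J.
v_min = √(2|U|/m) = √(2·4.83×10⁻⁷/0.0236) = 6.40×10⁻³ m/s.

6.40×10⁻³ m/s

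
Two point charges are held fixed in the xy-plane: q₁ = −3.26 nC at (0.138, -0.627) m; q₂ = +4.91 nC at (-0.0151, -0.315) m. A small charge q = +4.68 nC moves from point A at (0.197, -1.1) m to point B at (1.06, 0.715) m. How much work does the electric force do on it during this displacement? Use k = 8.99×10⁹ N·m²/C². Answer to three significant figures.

-8.82×10⁻⁸ J

The work done by the electric force is W_field = −ΔU = −q(V_B − V_A) = q(V_A − V_B).
At A: distances to the source charges are 0.477 m, 0.813 m; V_A = Σ kqᵢ/rᵢ = -7.20 V.
At B: distances to the source charges are 1.63 m, 1.49 m; V_B = Σ kqᵢ/rᵢ = 11.6 V.
ΔV = V_B − V_A = 18.8 V.
W_field = −qΔV = −(4.68×10⁻⁹ C)(18.8 V) = -8.82×10⁻⁸ J.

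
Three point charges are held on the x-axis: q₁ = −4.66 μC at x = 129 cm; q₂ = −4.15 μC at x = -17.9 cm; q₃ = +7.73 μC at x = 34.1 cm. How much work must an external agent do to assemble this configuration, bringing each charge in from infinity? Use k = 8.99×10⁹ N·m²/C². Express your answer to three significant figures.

The work to assemble the configuration equals its total potential energy, U = Σ kqᵢqⱼ/rᵢⱼ over all pairs.
Pair separations: r₁₂ = 1.47 m, r₁₃ = 0.949 m, r₂₃ = 0.520 m.
U = (0.118) + (-0.341) + (-0.555) = -0.777 J.

-0.777 J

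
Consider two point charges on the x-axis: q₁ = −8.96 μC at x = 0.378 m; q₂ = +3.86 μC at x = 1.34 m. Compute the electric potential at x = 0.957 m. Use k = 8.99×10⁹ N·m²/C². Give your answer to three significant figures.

Electric potential is a scalar, so the contributions from each charge add algebraically: V = Σ kqᵢ/rᵢ.
Distances from the field point to each charge: r₁ = 0.579 m, r₂ = 0.383 m.
V = k[(-8.96×10⁻⁶)/(0.579) + (3.86×10⁻⁶)/(0.383)] = -4.85×10⁴ V.

-4.85×10⁴ V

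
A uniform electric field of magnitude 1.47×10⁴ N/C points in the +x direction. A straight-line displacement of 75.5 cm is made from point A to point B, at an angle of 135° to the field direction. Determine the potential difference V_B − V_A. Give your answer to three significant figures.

Only the component of displacement along E changes the potential: ΔV = −E·d·cosθ.
ΔV = −(1.47×10⁴ V/m)(0.755 m)cos135° = 7850 V.

7850 V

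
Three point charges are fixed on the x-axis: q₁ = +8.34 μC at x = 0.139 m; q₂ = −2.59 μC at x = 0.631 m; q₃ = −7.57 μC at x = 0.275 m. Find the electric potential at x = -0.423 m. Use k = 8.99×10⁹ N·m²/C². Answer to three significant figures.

1.38×10⁴ V

Electric potential is a scalar, so the contributions from each charge add algebraically: V = Σ kqᵢ/rᵢ.
Distances from the field point to each charge: r₁ = 0.562 m, r₂ = 1.05 m, r₃ = 0.698 m.
V = k[(8.34×10⁻⁶)/(0.562) + (-2.59×10⁻⁶)/(1.05) + (-7.57×10⁻⁶)/(0.698)] = 1.38×10⁴ V.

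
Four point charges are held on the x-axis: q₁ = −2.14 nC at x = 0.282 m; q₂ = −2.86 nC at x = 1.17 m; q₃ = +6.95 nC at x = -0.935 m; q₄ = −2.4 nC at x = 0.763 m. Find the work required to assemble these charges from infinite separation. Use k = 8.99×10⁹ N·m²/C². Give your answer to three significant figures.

2.65×10⁻⁸ J

The assembly work is the sum of pairwise potential energies, U = Σ_{i<j} kqᵢqⱼ/rᵢⱼ.
Pair separations: r₁₂ = 0.888 m, r₁₃ = 1.22 m, r₁₄ = 0.481 m, r₂₃ = 2.10 m, r₂₄ = 0.407 m, r₃₄ = 1.70 m.
Summing all 6 pair terms gives U = 2.65×10⁻⁸ J.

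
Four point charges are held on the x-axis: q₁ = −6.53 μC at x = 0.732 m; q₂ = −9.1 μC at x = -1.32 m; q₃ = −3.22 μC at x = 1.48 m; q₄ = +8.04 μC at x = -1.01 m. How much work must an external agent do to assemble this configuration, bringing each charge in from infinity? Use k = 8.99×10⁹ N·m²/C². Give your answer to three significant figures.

The work to assemble the configuration equals its total potential energy, U = Σ kqᵢqⱼ/rᵢⱼ over all pairs.
Pair separations: r₁₂ = 2.05 m, r₁₃ = 0.748 m, r₁₄ = 1.74 m, r₂₃ = 2.80 m, r₂₄ = 0.310 m, r₃₄ = 2.49 m.
Summing all 6 pair terms gives U = -1.88 J.

-1.88 J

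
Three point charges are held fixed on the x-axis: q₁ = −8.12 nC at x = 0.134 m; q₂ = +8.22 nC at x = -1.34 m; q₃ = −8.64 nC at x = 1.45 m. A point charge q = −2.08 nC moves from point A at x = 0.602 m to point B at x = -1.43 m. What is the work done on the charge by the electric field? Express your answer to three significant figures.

The work done by the electric force is W_field = −ΔU = −q(V_B − V_A) = q(V_A − V_B).
At A: distances to the source charges are 0.468 m, 1.94 m, 0.848 m; V_A = Σ kqᵢ/rᵢ = -210 V.
At B: distances to the source charges are 1.56 m, 0.0900 m, 2.88 m; V_B = Σ kqᵢ/rᵢ = 747 V.
ΔV = V_B − V_A = 957 V.
W_field = −qΔV = −(-2.08×10⁻⁹ C)(957 V) = 1.99×10⁻⁶ J.

1.99×10⁻⁶ J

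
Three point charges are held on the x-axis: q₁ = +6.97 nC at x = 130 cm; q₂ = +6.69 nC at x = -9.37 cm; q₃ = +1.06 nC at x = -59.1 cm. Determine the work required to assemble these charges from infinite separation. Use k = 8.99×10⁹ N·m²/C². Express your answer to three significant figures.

The work to assemble the configuration equals its total potential energy, U = Σ kqᵢqⱼ/rᵢⱼ over all pairs.
Pair separations: r₁₂ = 1.39 m, r₁₃ = 1.89 m, r₂₃ = 0.497 m.
U = (3.01×10⁻⁷) + (3.51×10⁻⁸) + (1.28×10⁻⁷) = 4.64×10⁻⁷ J.

4.64×10⁻⁷ J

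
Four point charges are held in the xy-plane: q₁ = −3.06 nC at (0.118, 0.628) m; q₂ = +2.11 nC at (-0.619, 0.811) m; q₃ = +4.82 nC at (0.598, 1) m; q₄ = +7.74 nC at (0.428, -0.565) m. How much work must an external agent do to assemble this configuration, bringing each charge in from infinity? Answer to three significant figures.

The assembly work is the sum of pairwise potential energies, U = Σ_{i<j} kqᵢqⱼ/rᵢⱼ.
Pair separations: r₁₂ = 0.759 m, r₁₃ = 0.607 m, r₁₄ = 1.23 m, r₂₃ = 1.23 m, r₂₄ = 1.73 m, r₃₄ = 1.57 m.
Summing all 6 pair terms gives U = -9.53×10⁻⁸ J.

-9.53×10⁻⁸ J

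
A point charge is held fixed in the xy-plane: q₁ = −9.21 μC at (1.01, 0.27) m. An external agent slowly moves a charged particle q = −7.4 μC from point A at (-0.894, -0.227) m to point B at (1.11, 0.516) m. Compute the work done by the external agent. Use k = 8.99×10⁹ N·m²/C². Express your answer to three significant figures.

For quasistatic motion the external work equals the change in potential energy: W_ext = qΔV = q(V_B − V_A).
At A: distance to the source charge is 1.97 m; V_A = kq₁/r = -4.21×10⁴ V.
At B: distance to the source charge is 0.266 m; V_B = kq₁/r = -3.12×10⁵ V.
ΔV = V_B − V_A = -2.70×10⁵ V.
W_ext = qΔV = (-7.40×10⁻⁶ C)(-2.70×10⁵ V) = 2.00 J.

2.00 J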